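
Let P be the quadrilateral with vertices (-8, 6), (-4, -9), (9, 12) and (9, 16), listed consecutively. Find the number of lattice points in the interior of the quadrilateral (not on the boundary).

171

By the shoelace formula, twice the signed area is |((-8)·(-9) − (-4)·6) + ((-4)·12 − 9·(-9)) + (9·16 − 9·12) + (9·6 − (-8)·16)| = 347, so the area is 173.5.
Summing gcd(|Δx|,|Δy|) over the edges gives the boundary count: gcd(4,15) + gcd(13,21) + gcd(0,4) + gcd(17,10) = 1+1+4+1 = 7.
Pick's theorem gives I = A − B/2 + 1 = 173.5 − 7/2 + 1 = 171.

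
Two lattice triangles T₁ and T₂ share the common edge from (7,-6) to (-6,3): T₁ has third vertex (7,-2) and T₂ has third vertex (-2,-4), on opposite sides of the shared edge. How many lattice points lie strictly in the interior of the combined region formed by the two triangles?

The union is the simple quadrilateral with vertices (7,-6), (7,-2), (-6,3), (-2,-4) in order.
By the shoelace formula, twice the signed area is |(7·(-2) − 7·(-6)) + (7·3 − (-6)·(-2)) + ((-6)·(-4) − (-2)·3) + ((-2)·(-6) − 7·(-4))| = 107, so the area is 53.5.
The number of boundary lattice points is Σ gcd(|Δx|,|Δy|) = gcd(0,4) + gcd(13,5) + gcd(4,7) + gcd(9,2) = 4+1+1+1 = 7.
By Pick's theorem I = A − B/2 + 1 = 53.5 − 7/2 + 1 = 51.

51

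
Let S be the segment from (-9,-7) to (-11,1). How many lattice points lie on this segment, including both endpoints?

The number of lattice points on a segment between lattice points is gcd(|Δx|,|Δy|) + 1 = gcd(2,8) + 1 = 2 + 1 = 3.

3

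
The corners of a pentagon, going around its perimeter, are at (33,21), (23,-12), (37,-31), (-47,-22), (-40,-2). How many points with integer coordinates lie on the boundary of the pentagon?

7

Summing gcd(|Δx|,|Δy|) over the edges gives the boundary count: gcd(10,33) + gcd(14,19) + gcd(84,9) + gcd(7,20) + gcd(73,23) = 1+1+3+1+1 = 7.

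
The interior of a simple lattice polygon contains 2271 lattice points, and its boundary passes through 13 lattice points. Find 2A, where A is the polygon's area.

By Pick's theorem, A = I + B/2 − 1 = 2271 + 13/2 − 1 = 4553/2.
Hence 2A = 4553.

4553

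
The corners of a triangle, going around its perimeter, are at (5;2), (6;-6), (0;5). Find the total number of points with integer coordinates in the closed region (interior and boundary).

21

Using the shoelace formula, 2A = |[5·(-6) − 6·2] + [6·5 − 0·(-6)] + [0·2 − 5·5]| = 37, so the area is 37/2.
The number of boundary lattice points is Σ gcd(|Δx|,|Δy|) = gcd(1,8) + gcd(6,11) + gcd(5,3) = 1+1+1 = 3.
Pick's theorem gives I = A − B/2 + 1 = 37/2 − 3/2 + 1 = 18, so the closed region contains I + B = 18 + 3 = 21 lattice points.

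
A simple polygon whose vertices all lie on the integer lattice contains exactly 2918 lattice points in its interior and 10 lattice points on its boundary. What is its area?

Pick's theorem states A = I + B/2 − 1, so A = 2918 + 10/2 − 1 = 2922.

2922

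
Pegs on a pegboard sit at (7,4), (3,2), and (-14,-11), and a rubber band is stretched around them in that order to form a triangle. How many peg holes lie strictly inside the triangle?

By the shoelace formula, twice the signed area is |[7·2 − 3·4] + [3·(-11) − (-14)·2] + [(-14)·4 − 7·(-11)]| = 18, so the area is 9.
Along each edge there are gcd(|Δx|,|Δy|)+1 lattice points, so counting each shared vertex once the boundary has gcd(4,2) + gcd(17,13) + gcd(21,15) = 2+1+3 = 6.
Pick's theorem gives I = A − B/2 + 1 = 9 − 6/2 + 1 = 7.

7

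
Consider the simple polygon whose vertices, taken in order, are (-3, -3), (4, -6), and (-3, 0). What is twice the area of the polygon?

21

The shoelace formula gives twice the area as |((-3)·(-6) − 4·(-3)) + (4·0 − (-3)·(-6)) + ((-3)·(-3) − (-3)·0)| = 21, so the area is 21/2.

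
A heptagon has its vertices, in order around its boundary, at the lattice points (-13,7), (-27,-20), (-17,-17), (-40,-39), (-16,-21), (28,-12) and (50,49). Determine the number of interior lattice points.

The shoelace formula gives twice the area as |[(-13)·(-20) − (-27)·7] + [(-27)·(-17) − (-17)·(-20)] + [(-17)·(-39) − (-40)·(-17)] + [(-40)·(-21) − (-16)·(-39)] + [(-16)·(-12) − 28·(-21)] + [28·49 − 50·(-12)] + [50·7 − (-13)·49]| = 4506, so the area is 2253.
Along each edge there are gcd(|Δx|,|Δy|)+1 lattice points, so counting each shared vertex once the boundary has gcd(14,27) + gcd(10,3) + gcd(23,22) + gcd(24,18) + gcd(44,9) + gcd(22,61) + gcd(63,42) = 1+1+1+6+1+1+21 = 32.
By Pick's theorem A = I + B/2 − 1, so I = 2253 − 32/2 + 1 = 2238.

2238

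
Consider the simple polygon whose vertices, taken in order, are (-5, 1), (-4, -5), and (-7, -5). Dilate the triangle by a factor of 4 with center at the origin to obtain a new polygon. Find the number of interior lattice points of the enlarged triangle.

133

By the shoelace formula, twice the signed area is |[(-5)·(-5) − (-4)·1] + [(-4)·(-5) − (-7)·(-5)] + [(-7)·1 − (-5)·(-5)]| = 18, so the area is 9.
The number of boundary lattice points is Σ gcd(|Δx|,|Δy|) = gcd(1,6) + gcd(3,0) + gcd(2,6) = 1+3+2 = 6.
Scaling by 4 multiplies the area by 4² = 16 (so the new area is 144) and multiplies the boundary lattice-point count by 4, giving 24.
By Pick's theorem, the interior count of the dilated polygon is 144 − 24/2 + 1 = 133.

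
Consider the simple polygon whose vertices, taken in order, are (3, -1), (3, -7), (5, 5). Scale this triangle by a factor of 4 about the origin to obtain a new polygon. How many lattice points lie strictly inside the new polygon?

The shoelace formula gives twice the area as |[3·(-7) − 3·(-1)] + [3·5 − 5·(-7)] + [5·(-1) − 3·5]| = 12, so the area is 6.
Summing gcd(|Δx|,|Δy|) over the edges gives the boundary count: gcd(0,6) + gcd(2,12) + gcd(2,6) = 6+2+2 = 10.
Scaling by 4 multiplies the area by 4² = 16 (so the new area is 96) and multiplies the boundary lattice-point count by 4, giving 40.
By Pick's theorem, the interior count of the dilated polygon is 96 − 40/2 + 1 = 77.

77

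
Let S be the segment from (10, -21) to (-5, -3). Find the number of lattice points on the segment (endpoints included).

The number of lattice points on a segment between lattice points is gcd(|Δx|,|Δy|) + 1 = gcd(15,18) + 1 = 3 + 1 = 4.

4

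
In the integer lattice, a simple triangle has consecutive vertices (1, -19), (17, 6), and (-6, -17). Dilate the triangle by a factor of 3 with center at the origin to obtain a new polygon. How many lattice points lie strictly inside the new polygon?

By the shoelace formula, twice the signed area is |[1·6 − 17·(-19)] + [17·(-17) − (-6)·6] + [(-6)·(-19) − 1·(-17)]| = 207, so the area is 207/2.
Along each edge there are gcd(|Δx|,|Δy|)+1 lattice points, so counting each shared vertex once the boundary has gcd(16,25) + gcd(23,23) + gcd(7,2) = 1+23+1 = 25.
Scaling by 3 multiplies the area by 3² = 9 (so the new area is 1863/2) and multiplies the boundary lattice-point count by 3, giving 75.
By Pick's theorem, the interior count of the dilated polygon is 1863/2 − 75/2 + 1 = 895.

895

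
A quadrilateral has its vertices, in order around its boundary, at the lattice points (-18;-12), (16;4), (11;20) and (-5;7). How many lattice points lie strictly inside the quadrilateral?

By the shoelace formula, twice the signed area is |((-18)·4 − 16·(-12)) + (16·20 − 11·4) + (11·7 − (-5)·20) + ((-5)·(-12) − (-18)·7)| = 759, so the area is 759/2.
Summing gcd(|Δx|,|Δy|) over the edges gives the boundary count: gcd(34,16) + gcd(5,16) + gcd(16,13) + gcd(13,19) = 2+1+1+1 = 5.
Pick's theorem gives I = A − B/2 + 1 = 759/2 − 5/2 + 1 = 378.

378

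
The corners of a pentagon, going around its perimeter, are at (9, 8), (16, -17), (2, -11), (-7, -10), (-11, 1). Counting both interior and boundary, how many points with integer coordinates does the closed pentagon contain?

371

The shoelace formula gives twice the area as |[9·(-17) − 16·8] + [16·(-11) − 2·(-17)] + [2·(-10) − (-7)·(-11)] + [(-7)·1 − (-11)·(-10)] + [(-11)·8 − 9·1]| = 734, so the area is 367.
Along each edge there are gcd(|Δx|,|Δy|)+1 lattice points, so counting each shared vertex once the boundary has gcd(7,25) + gcd(14,6) + gcd(9,1) + gcd(4,11) + gcd(20,7) = 1+2+1+1+1 = 6.
Pick's theorem gives I = A − B/2 + 1 = 367 − 6/2 + 1 = 365, so the closed region contains I + B = 365 + 6 = 371 lattice points.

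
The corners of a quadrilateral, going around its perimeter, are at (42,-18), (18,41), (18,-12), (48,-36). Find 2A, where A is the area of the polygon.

1668

Using the shoelace formula, 2A = |(42·41 − 18·(-18)) + (18·(-12) − 18·41) + (18·(-36) − 48·(-12)) + (48·(-18) − 42·(-36))| = 1668, so the area is 834.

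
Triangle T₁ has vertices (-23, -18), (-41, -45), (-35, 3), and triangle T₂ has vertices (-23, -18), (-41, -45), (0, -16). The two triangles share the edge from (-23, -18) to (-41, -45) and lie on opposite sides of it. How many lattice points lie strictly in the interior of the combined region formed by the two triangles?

The union is the simple quadrilateral with vertices (-23, -18), (-35, 3), (-41, -45), (0, -16) in order.
Using the shoelace formula, 2A = |[(-23)·3 − (-35)·(-18)] + [(-35)·(-45) − (-41)·3] + [(-41)·(-16) − 0·(-45)] + [0·(-18) − (-23)·(-16)]| = 1287, so the area is 1287/2.
Along each edge there are gcd(|Δx|,|Δy|)+1 lattice points, so counting each shared vertex once the boundary has gcd(12,21) + gcd(6,48) + gcd(41,29) + gcd(23,2) = 3+6+1+1 = 11.
By Pick's theorem I = A − B/2 + 1 = 1287/2 − 11/2 + 1 = 639.

639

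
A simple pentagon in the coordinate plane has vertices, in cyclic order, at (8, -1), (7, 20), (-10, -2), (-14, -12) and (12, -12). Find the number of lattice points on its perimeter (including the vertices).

Summing gcd(|Δx|,|Δy|) over the edges gives the boundary count: gcd(1,21) + gcd(17,22) + gcd(4,10) + gcd(26,0) + gcd(4,11) = 1+1+2+26+1 = 31.

31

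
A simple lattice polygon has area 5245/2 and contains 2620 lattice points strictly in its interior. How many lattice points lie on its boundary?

Pick's theorem gives A = I + B/2 − 1, so B = 2(A − I + 1) = 2(5245/2 − 2620 + 1) = 7.

7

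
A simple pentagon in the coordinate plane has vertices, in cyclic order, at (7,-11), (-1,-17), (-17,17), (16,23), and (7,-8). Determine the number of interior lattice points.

Using the shoelace formula, 2A = |[7·(-17) − (-1)·(-11)] + [(-1)·17 − (-17)·(-17)] + [(-17)·23 − 16·17] + [16·(-8) − 7·23] + [7·(-11) − 7·(-8)]| = 1409, so the area is 1409/2.
The number of boundary lattice points is Σ gcd(|Δx|,|Δy|) = gcd(8,6) + gcd(16,34) + gcd(33,6) + gcd(9,31) + gcd(0,3) = 2+2+3+1+3 = 11.
By Pick's theorem A = I + B/2 − 1, so I = 1409/2 − 11/2 + 1 = 700.

700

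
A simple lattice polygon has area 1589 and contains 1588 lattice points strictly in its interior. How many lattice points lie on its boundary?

Pick's theorem gives A = I + B/2 − 1, so B = 2(A − I + 1) = 2(1589 − 1588 + 1) = 4.

4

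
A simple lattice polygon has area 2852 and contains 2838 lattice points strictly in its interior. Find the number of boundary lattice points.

30

Pick's theorem gives A = I + B/2 − 1, so B = 2(A − I + 1) = 2(2852 − 2838 + 1) = 30.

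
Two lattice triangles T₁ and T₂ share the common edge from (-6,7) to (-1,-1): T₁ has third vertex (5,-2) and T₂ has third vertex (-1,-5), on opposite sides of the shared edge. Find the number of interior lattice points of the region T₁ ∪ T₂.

The union is the simple quadrilateral with vertices (-6,7), (5,-2), (-1,-1), (-1,-5) in order.
The shoelace formula gives twice the area as |((-6)·(-2) − 5·7) + (5·(-1) − (-1)·(-2)) + ((-1)·(-5) − (-1)·(-1)) + ((-1)·7 − (-6)·(-5))| = 63, so the area is 63/2.
Summing gcd(|Δx|,|Δy|) over the edges gives the boundary count: gcd(11,9) + gcd(6,1) + gcd(0,4) + gcd(5,12) = 1+1+4+1 = 7.
By Pick's theorem I = A − B/2 + 1 = 63/2 − 7/2 + 1 = 29.

29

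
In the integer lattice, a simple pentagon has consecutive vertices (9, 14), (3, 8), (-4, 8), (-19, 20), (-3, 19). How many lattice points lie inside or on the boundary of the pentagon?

188

The shoelace formula gives twice the area as |[9·8 − 3·14] + [3·8 − (-4)·8] + [(-4)·20 − (-19)·8] + [(-19)·19 − (-3)·20] + [(-3)·14 − 9·19]| = 356, so the area is 178.
Summing gcd(|Δx|,|Δy|) over the edges gives the boundary count: gcd(6,6) + gcd(7,0) + gcd(15,12) + gcd(16,1) + gcd(12,5) = 6+7+3+1+1 = 18.
Pick's theorem gives I = A − B/2 + 1 = 178 − 18/2 + 1 = 170, so the closed region contains I + B = 170 + 18 = 188 lattice points.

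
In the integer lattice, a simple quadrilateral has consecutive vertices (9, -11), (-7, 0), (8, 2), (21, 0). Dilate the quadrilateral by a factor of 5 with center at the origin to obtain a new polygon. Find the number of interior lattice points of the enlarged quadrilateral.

Using the shoelace formula, 2A = |[9·0 − (-7)·(-11)] + [(-7)·2 − 8·0] + [8·0 − 21·2] + [21·(-11) − 9·0]| = 364, so the area is 182.
Summing gcd(|Δx|,|Δy|) over the edges gives the boundary count: gcd(16,11) + gcd(15,2) + gcd(13,2) + gcd(12,11) = 1+1+1+1 = 4.
Scaling by 5 multiplies the area by 5² = 25 (so the new area is 4550) and multiplies the boundary lattice-point count by 5, giving 20.
By Pick's theorem, the interior count of the dilated polygon is 4550 − 20/2 + 1 = 4541.

4541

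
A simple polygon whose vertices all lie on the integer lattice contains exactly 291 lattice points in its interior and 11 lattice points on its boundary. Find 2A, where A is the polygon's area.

591

By Pick's theorem, A = I + B/2 − 1 = 291 + 11/2 − 1 = 591/2.
Hence 2A = 591.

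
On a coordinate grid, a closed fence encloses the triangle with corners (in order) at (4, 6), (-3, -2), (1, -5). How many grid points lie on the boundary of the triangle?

The number of boundary lattice points is Σ gcd(|Δx|,|Δy|) = gcd(7,8) + gcd(4,3) + gcd(3,11) = 1+1+1 = 3.

3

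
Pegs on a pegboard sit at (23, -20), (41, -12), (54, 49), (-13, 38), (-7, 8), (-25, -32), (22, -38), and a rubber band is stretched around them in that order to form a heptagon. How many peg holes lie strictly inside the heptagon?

4276

By the shoelace formula, twice the signed area is |[23·(-12) − 41·(-20)] + [41·49 − 54·(-12)] + [54·38 − (-13)·49] + [(-13)·8 − (-7)·38] + [(-7)·(-32) − (-25)·8] + [(-25)·(-38) − 22·(-32)] + [22·(-20) − 23·(-38)]| = 8564, so the area is 4282.
Along each edge there are gcd(|Δx|,|Δy|)+1 lattice points, so counting each shared vertex once the boundary has gcd(18,8) + gcd(13,61) + gcd(67,11) + gcd(6,30) + gcd(18,40) + gcd(47,6) + gcd(1,18) = 2+1+1+6+2+1+1 = 14.
By Pick's theorem A = I + B/2 − 1, so I = 4282 − 14/2 + 1 = 4276.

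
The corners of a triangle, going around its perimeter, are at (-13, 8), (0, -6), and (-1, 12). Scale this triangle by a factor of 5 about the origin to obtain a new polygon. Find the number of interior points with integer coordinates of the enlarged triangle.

Using the shoelace formula, 2A = |((-13)·(-6) − 0·8) + (0·12 − (-1)·(-6)) + ((-1)·8 − (-13)·12)| = 220, so the area is 110.
Along each edge there are gcd(|Δx|,|Δy|)+1 lattice points, so counting each shared vertex once the boundary has gcd(13,14) + gcd(1,18) + gcd(12,4) = 1+1+4 = 6.
Scaling by 5 multiplies the area by 5² = 25 (so the new area is 2750) and multiplies the boundary lattice-point count by 5, giving 30.
By Pick's theorem, the interior count of the dilated polygon is 2750 − 30/2 + 1 = 2736.

2736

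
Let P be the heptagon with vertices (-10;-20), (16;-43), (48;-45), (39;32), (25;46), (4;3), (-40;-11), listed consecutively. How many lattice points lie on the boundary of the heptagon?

The number of boundary lattice points is Σ gcd(|Δx|,|Δy|) = gcd(26,23) + gcd(32,2) + gcd(9,77) + gcd(14,14) + gcd(21,43) + gcd(44,14) + gcd(30,9) = 1+2+1+14+1+2+3 = 24.

24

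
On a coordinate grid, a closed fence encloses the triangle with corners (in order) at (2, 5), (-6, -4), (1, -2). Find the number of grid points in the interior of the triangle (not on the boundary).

23

By the shoelace formula, twice the signed area is |(2·(-4) − (-6)·5) + ((-6)·(-2) − 1·(-4)) + (1·5 − 2·(-2))| = 47, so the area is 23.5.
Summing gcd(|Δx|,|Δy|) over the edges gives the boundary count: gcd(8,9) + gcd(7,2) + gcd(1,7) = 1+1+1 = 3.
By Pick's theorem A = I + B/2 − 1, so I = 23.5 − 3/2 + 1 = 23.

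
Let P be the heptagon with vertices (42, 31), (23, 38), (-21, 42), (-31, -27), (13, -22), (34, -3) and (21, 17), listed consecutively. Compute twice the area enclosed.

6836

The shoelace formula gives twice the area as |[42·38 − 23·31] + [23·42 − (-21)·38] + [(-21)·(-27) − (-31)·42] + [(-31)·(-22) − 13·(-27)] + [13·(-3) − 34·(-22)] + [34·17 − 21·(-3)] + [21·31 − 42·17]| = 6836, so the area is 3418.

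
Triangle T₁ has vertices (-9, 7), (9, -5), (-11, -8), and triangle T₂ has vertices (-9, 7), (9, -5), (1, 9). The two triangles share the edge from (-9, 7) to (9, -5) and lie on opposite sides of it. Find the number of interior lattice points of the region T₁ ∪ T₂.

223

The union is the simple quadrilateral with vertices (-9, 7), (-11, -8), (9, -5), (1, 9) in order.
The shoelace formula gives twice the area as |((-9)·(-8) − (-11)·7) + ((-11)·(-5) − 9·(-8)) + (9·9 − 1·(-5)) + (1·7 − (-9)·9)| = 450, so the area is 225.
Summing gcd(|Δx|,|Δy|) over the edges gives the boundary count: gcd(2,15) + gcd(20,3) + gcd(8,14) + gcd(10,2) = 1+1+2+2 = 6.
By Pick's theorem I = A − B/2 + 1 = 225 − 6/2 + 1 = 223.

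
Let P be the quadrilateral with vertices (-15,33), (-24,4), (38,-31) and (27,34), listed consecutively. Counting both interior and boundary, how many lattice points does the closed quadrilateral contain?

2430

The shoelace formula gives twice the area as |[(-15)·4 − (-24)·33] + [(-24)·(-31) − 38·4] + [38·34 − 27·(-31)] + [27·33 − (-15)·34]| = 4854, so the area is 2427.
Summing gcd(|Δx|,|Δy|) over the edges gives the boundary count: gcd(9,29) + gcd(62,35) + gcd(11,65) + gcd(42,1) = 1+1+1+1 = 4.
Pick's theorem gives I = A − B/2 + 1 = 2427 − 4/2 + 1 = 2426, so the closed region contains I + B = 2426 + 4 = 2430 lattice points.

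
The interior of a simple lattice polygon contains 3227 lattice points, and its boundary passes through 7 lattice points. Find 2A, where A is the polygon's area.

By Pick's theorem, A = I + B/2 − 1 = 3227 + 7/2 − 1 = 6459/2.
Hence 2A = 6459.

6459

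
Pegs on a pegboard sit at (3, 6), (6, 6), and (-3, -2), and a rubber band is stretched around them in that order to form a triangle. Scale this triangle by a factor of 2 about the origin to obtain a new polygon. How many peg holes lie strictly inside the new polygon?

43

By the shoelace formula, twice the signed area is |[3·6 − 6·6] + [6·(-2) − (-3)·6] + [(-3)·6 − 3·(-2)]| = 24, so the area is 12.
The number of boundary lattice points is Σ gcd(|Δx|,|Δy|) = gcd(3,0) + gcd(9,8) + gcd(6,8) = 3+1+2 = 6.
Scaling by 2 multiplies the area by 2² = 4 (so the new area is 48) and multiplies the boundary lattice-point count by 2, giving 12.
By Pick's theorem, the interior count of the dilated polygon is 48 − 12/2 + 1 = 43.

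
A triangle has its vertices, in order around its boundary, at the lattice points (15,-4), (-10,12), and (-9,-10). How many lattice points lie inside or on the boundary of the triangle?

Using the shoelace formula, 2A = |(15·12 − (-10)·(-4)) + ((-10)·(-10) − (-9)·12) + ((-9)·(-4) − 15·(-10))| = 534, so the area is 267.
Summing gcd(|Δx|,|Δy|) over the edges gives the boundary count: gcd(25,16) + gcd(1,22) + gcd(24,6) = 1+1+6 = 8.
Pick's theorem gives I = A − B/2 + 1 = 267 − 8/2 + 1 = 264, so the closed region contains I + B = 264 + 8 = 272 lattice points.

272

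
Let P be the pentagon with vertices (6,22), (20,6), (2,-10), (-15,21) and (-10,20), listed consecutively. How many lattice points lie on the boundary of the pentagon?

Summing gcd(|Δx|,|Δy|) over the edges gives the boundary count: gcd(14,16) + gcd(18,16) + gcd(17,31) + gcd(5,1) + gcd(16,2) = 2+2+1+1+2 = 8.

8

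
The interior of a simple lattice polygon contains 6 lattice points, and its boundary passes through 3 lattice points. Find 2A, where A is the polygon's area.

By Pick's theorem, A = I + B/2 − 1 = 6 + 3/2 − 1 = 13/2.
Hence 2A = 13.

13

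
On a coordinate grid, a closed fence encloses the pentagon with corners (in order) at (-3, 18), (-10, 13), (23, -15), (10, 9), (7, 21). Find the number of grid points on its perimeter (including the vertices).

7

Along each edge there are gcd(|Δx|,|Δy|)+1 lattice points, so counting each shared vertex once the boundary has gcd(7,5) + gcd(33,28) + gcd(13,24) + gcd(3,12) + gcd(10,3) = 1+1+1+3+1 = 7.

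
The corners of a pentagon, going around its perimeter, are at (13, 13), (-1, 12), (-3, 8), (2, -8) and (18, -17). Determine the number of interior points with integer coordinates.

381

By the shoelace formula, twice the signed area is |[13·12 − (-1)·13] + [(-1)·8 − (-3)·12] + [(-3)·(-8) − 2·8] + [2·(-17) − 18·(-8)] + [18·13 − 13·(-17)]| = 770, so the area is 385.
Summing gcd(|Δx|,|Δy|) over the edges gives the boundary count: gcd(14,1) + gcd(2,4) + gcd(5,16) + gcd(16,9) + gcd(5,30) = 1+2+1+1+5 = 10.
By Pick's theorem A = I + B/2 − 1, so I = 385 − 10/2 + 1 = 381.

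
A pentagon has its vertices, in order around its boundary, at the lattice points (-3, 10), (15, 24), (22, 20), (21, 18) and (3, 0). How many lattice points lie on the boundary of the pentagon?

Along each edge there are gcd(|Δx|,|Δy|)+1 lattice points, so counting each shared vertex once the boundary has gcd(18,14) + gcd(7,4) + gcd(1,2) + gcd(18,18) + gcd(6,10) = 2+1+1+18+2 = 24.

24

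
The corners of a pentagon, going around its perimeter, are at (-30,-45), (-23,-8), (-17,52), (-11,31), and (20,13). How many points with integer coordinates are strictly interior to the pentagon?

Using the shoelace formula, 2A = |((-30)·(-8) − (-23)·(-45)) + ((-23)·52 − (-17)·(-8)) + ((-17)·31 − (-11)·52) + ((-11)·13 − 20·31) + (20·(-45) − (-30)·13)| = 3355, so the area is 1677.5.
Along each edge there are gcd(|Δx|,|Δy|)+1 lattice points, so counting each shared vertex once the boundary has gcd(7,37) + gcd(6,60) + gcd(6,21) + gcd(31,18) + gcd(50,58) = 1+6+3+1+2 = 13.
Pick's theorem gives I = A − B/2 + 1 = 1677.5 − 13/2 + 1 = 1672.

1672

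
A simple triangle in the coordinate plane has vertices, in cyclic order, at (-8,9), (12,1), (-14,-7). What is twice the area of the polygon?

Using the shoelace formula, 2A = |[(-8)·1 − 12·9] + [12·(-7) − (-14)·1] + [(-14)·9 − (-8)·(-7)]| = 368, so the area is 184.

368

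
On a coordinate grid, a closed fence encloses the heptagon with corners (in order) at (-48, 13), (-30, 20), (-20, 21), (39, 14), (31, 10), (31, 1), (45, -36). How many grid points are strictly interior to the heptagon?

Using the shoelace formula, 2A = |[(-48)·20 − (-30)·13] + [(-30)·21 − (-20)·20] + [(-20)·14 − 39·21] + [39·10 − 31·14] + [31·1 − 31·10] + [31·(-36) − 45·1] + [45·13 − (-48)·(-36)]| = 4526, so the area is 2263.
Along each edge there are gcd(|Δx|,|Δy|)+1 lattice points, so counting each shared vertex once the boundary has gcd(18,7) + gcd(10,1) + gcd(59,7) + gcd(8,4) + gcd(0,9) + gcd(14,37) + gcd(93,49) = 1+1+1+4+9+1+1 = 18.
Pick's theorem gives I = A − B/2 + 1 = 2263 − 18/2 + 1 = 2255.

2255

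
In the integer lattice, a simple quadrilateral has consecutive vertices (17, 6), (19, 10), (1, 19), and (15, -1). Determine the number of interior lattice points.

108

Using the shoelace formula, 2A = |[17·10 − 19·6] + [19·19 − 1·10] + [1·(-1) − 15·19] + [15·6 − 17·(-1)]| = 228, so the area is 114.
Along each edge there are gcd(|Δx|,|Δy|)+1 lattice points, so counting each shared vertex once the boundary has gcd(2,4) + gcd(18,9) + gcd(14,20) + gcd(2,7) = 2+9+2+1 = 14.
By Pick's theorem A = I + B/2 − 1, so I = 114 − 14/2 + 1 = 108.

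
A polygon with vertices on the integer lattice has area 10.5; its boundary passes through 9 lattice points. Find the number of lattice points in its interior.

Pick's theorem A = I + B/2 − 1 rearranges to I = A − B/2 + 1 = 10.5 − 9/2 + 1 = 7.

7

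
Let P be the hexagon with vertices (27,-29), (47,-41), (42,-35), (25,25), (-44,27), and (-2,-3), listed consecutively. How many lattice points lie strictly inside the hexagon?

The shoelace formula gives twice the area as |[27·(-41) − 47·(-29)] + [47·(-35) − 42·(-41)] + [42·25 − 25·(-35)] + [25·27 − (-44)·25] + [(-44)·(-3) − (-2)·27] + [(-2)·(-29) − 27·(-3)]| = 4358, so the area is 2179.
The number of boundary lattice points is Σ gcd(|Δx|,|Δy|) = gcd(20,12) + gcd(5,6) + gcd(17,60) + gcd(69,2) + gcd(42,30) + gcd(29,26) = 4+1+1+1+6+1 = 14.
By Pick's theorem A = I + B/2 − 1, so I = 2179 − 14/2 + 1 = 2173.

2173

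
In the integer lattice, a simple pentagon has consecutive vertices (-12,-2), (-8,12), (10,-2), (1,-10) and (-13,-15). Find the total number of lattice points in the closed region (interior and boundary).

Using the shoelace formula, 2A = |[(-12)·12 − (-8)·(-2)] + [(-8)·(-2) − 10·12] + [10·(-10) − 1·(-2)] + [1·(-15) − (-13)·(-10)] + [(-13)·(-2) − (-12)·(-15)]| = 661, so the area is 330.5.
Along each edge there are gcd(|Δx|,|Δy|)+1 lattice points, so counting each shared vertex once the boundary has gcd(4,14) + gcd(18,14) + gcd(9,8) + gcd(14,5) + gcd(1,13) = 2+2+1+1+1 = 7.
Pick's theorem gives I = A − B/2 + 1 = 330.5 − 7/2 + 1 = 328, so the closed region contains I + B = 328 + 7 = 335 lattice points.

335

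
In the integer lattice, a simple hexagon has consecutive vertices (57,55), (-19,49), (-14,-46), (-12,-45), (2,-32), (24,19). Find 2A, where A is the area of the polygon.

6993

By the shoelace formula, twice the signed area is |(57·49 − (-19)·55) + ((-19)·(-46) − (-14)·49) + ((-14)·(-45) − (-12)·(-46)) + ((-12)·(-32) − 2·(-45)) + (2·19 − 24·(-32)) + (24·55 − 57·19)| = 6993, so the area is 6993/2.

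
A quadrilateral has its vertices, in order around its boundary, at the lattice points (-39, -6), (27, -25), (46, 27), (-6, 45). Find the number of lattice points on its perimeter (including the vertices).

7

The number of boundary lattice points is Σ gcd(|Δx|,|Δy|) = gcd(66,19) + gcd(19,52) + gcd(52,18) + gcd(33,51) = 1+1+2+3 = 7.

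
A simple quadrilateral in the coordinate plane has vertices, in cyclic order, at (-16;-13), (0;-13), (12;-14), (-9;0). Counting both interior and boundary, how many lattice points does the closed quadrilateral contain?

The shoelace formula gives twice the area as |[(-16)·(-13) − 0·(-13)] + [0·(-14) − 12·(-13)] + [12·0 − (-9)·(-14)] + [(-9)·(-13) − (-16)·0]| = 355, so the area is 355/2.
Along each edge there are gcd(|Δx|,|Δy|)+1 lattice points, so counting each shared vertex once the boundary has gcd(16,0) + gcd(12,1) + gcd(21,14) + gcd(7,13) = 16+1+7+1 = 25.
Pick's theorem gives I = A − B/2 + 1 = 355/2 − 25/2 + 1 = 166, so the closed region contains I + B = 166 + 25 = 191 lattice points.

191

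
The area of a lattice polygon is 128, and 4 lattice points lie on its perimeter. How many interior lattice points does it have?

Pick's theorem A = I + B/2 − 1 rearranges to I = A − B/2 + 1 = 128 − 4/2 + 1 = 127.

127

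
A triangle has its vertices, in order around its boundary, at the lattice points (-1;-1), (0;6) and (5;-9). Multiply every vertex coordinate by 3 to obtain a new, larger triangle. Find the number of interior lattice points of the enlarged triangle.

Using the shoelace formula, 2A = |[(-1)·6 − 0·(-1)] + [0·(-9) − 5·6] + [5·(-1) − (-1)·(-9)]| = 50, so the area is 25.
Along each edge there are gcd(|Δx|,|Δy|)+1 lattice points, so counting each shared vertex once the boundary has gcd(1,7) + gcd(5,15) + gcd(6,8) = 1+5+2 = 8.
Scaling by 3 multiplies the area by 3² = 9 (so the new area is 225) and multiplies the boundary lattice-point count by 3, giving 24.
By Pick's theorem, the interior count of the dilated polygon is 225 − 24/2 + 1 = 214.

214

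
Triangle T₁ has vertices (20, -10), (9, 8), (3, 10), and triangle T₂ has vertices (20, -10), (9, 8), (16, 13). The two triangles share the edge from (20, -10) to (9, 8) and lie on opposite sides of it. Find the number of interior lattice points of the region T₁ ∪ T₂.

132

The union is the simple quadrilateral with vertices (20, -10), (3, 10), (9, 8), (16, 13) in order.
Using the shoelace formula, 2A = |(20·10 − 3·(-10)) + (3·8 − 9·10) + (9·13 − 16·8) + (16·(-10) − 20·13)| = 267, so the area is 133.5.
Summing gcd(|Δx|,|Δy|) over the edges gives the boundary count: gcd(17,20) + gcd(6,2) + gcd(7,5) + gcd(4,23) = 1+2+1+1 = 5.
By Pick's theorem I = A − B/2 + 1 = 133.5 − 5/2 + 1 = 132.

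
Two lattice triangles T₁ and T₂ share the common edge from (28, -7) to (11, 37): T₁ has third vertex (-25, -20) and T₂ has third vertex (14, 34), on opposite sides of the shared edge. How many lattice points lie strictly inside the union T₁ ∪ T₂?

The union is the simple quadrilateral with vertices (28, -7), (-25, -20), (11, 37), (14, 34) in order.
By the shoelace formula, twice the signed area is |[28·(-20) − (-25)·(-7)] + [(-25)·37 − 11·(-20)] + [11·34 − 14·37] + [14·(-7) − 28·34]| = 2634, so the area is 1317.
Along each edge there are gcd(|Δx|,|Δy|)+1 lattice points, so counting each shared vertex once the boundary has gcd(53,13) + gcd(36,57) + gcd(3,3) + gcd(14,41) = 1+3+3+1 = 8.
By Pick's theorem I = A − B/2 + 1 = 1317 − 8/2 + 1 = 1314.

1314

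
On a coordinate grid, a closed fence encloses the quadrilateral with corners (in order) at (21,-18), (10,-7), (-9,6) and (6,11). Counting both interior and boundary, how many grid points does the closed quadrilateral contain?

By the shoelace formula, twice the signed area is |(21·(-7) − 10·(-18)) + (10·6 − (-9)·(-7)) + ((-9)·11 − 6·6) + (6·(-18) − 21·11)| = 444, so the area is 222.
Summing gcd(|Δx|,|Δy|) over the edges gives the boundary count: gcd(11,11) + gcd(19,13) + gcd(15,5) + gcd(15,29) = 11+1+5+1 = 18.
Pick's theorem gives I = A − B/2 + 1 = 222 − 18/2 + 1 = 214, so the closed region contains I + B = 214 + 18 = 232 lattice points.

232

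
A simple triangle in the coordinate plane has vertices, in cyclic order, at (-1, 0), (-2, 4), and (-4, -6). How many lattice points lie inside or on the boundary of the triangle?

13

The shoelace formula gives twice the area as |[(-1)·4 − (-2)·0] + [(-2)·(-6) − (-4)·4] + [(-4)·0 − (-1)·(-6)]| = 18, so the area is 9.
Summing gcd(|Δx|,|Δy|) over the edges gives the boundary count: gcd(1,4) + gcd(2,10) + gcd(3,6) = 1+2+3 = 6.
Pick's theorem gives I = A − B/2 + 1 = 9 − 6/2 + 1 = 7, so the closed region contains I + B = 7 + 6 = 13 lattice points.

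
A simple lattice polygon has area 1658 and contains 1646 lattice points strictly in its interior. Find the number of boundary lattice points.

Pick's theorem gives A = I + B/2 − 1, so B = 2(A − I + 1) = 2(1658 − 1646 + 1) = 26.

26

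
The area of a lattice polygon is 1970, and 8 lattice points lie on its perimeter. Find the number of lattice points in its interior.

Pick's theorem A = I + B/2 − 1 rearranges to I = A − B/2 + 1 = 1970 − 8/2 + 1 = 1967.

1967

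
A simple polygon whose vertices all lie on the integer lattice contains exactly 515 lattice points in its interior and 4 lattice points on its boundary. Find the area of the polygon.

516

By Pick's theorem, A = I + B/2 − 1 = 515 + 4/2 − 1 = 516.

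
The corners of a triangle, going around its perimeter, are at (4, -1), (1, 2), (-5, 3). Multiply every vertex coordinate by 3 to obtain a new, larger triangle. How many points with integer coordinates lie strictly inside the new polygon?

The shoelace formula gives twice the area as |[4·2 − 1·(-1)] + [1·3 − (-5)·2] + [(-5)·(-1) − 4·3]| = 15, so the area is 15/2.
Summing gcd(|Δx|,|Δy|) over the edges gives the boundary count: gcd(3,3) + gcd(6,1) + gcd(9,4) = 3+1+1 = 5.
Scaling by 3 multiplies the area by 3² = 9 (so the new area is 67.5) and multiplies the boundary lattice-point count by 3, giving 15.
By Pick's theorem, the interior count of the dilated polygon is 67.5 − 15/2 + 1 = 61.

61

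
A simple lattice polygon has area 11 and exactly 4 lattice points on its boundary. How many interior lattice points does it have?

From Pick's theorem, I = A − B/2 + 1 = 11 − 4/2 + 1 = 10.

10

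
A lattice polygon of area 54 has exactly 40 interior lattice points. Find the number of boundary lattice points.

Pick's theorem gives A = I + B/2 − 1, so B = 2(A − I + 1) = 2(54 − 40 + 1) = 30.

30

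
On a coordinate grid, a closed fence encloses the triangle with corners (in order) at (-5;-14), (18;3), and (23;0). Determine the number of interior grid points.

70

Using the shoelace formula, 2A = |[(-5)·3 − 18·(-14)] + [18·0 − 23·3] + [23·(-14) − (-5)·0]| = 154, so the area is 77.
The number of boundary lattice points is Σ gcd(|Δx|,|Δy|) = gcd(23,17) + gcd(5,3) + gcd(28,14) = 1+1+14 = 16.
Pick's theorem gives I = A − B/2 + 1 = 77 − 16/2 + 1 = 70.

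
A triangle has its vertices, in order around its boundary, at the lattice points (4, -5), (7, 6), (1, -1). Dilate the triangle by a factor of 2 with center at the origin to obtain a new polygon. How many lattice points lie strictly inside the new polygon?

88

By the shoelace formula, twice the signed area is |[4·6 − 7·(-5)] + [7·(-1) − 1·6] + [1·(-5) − 4·(-1)]| = 45, so the area is 22.5.
The number of boundary lattice points is Σ gcd(|Δx|,|Δy|) = gcd(3,11) + gcd(6,7) + gcd(3,4) = 1+1+1 = 3.
Scaling by 2 multiplies the area by 2² = 4 (so the new area is 90) and multiplies the boundary lattice-point count by 2, giving 6.
By Pick's theorem, the interior count of the dilated polygon is 90 − 6/2 + 1 = 88.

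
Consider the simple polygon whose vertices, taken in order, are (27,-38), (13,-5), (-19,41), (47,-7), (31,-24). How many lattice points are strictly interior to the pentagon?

The shoelace formula gives twice the area as |(27·(-5) − 13·(-38)) + (13·41 − (-19)·(-5)) + ((-19)·(-7) − 47·41) + (47·(-24) − 31·(-7)) + (31·(-38) − 27·(-24))| = 2438, so the area is 1219.
Summing gcd(|Δx|,|Δy|) over the edges gives the boundary count: gcd(14,33) + gcd(32,46) + gcd(66,48) + gcd(16,17) + gcd(4,14) = 1+2+6+1+2 = 12.
Pick's theorem gives I = A − B/2 + 1 = 1219 − 12/2 + 1 = 1214.

1214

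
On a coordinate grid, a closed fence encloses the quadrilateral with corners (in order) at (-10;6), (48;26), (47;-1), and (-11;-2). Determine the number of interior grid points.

The shoelace formula gives twice the area as |[(-10)·26 − 48·6] + [48·(-1) − 47·26] + [47·(-2) − (-11)·(-1)] + [(-11)·6 − (-10)·(-2)]| = 2009, so the area is 1004.5.
Along each edge there are gcd(|Δx|,|Δy|)+1 lattice points, so counting each shared vertex once the boundary has gcd(58,20) + gcd(1,27) + gcd(58,1) + gcd(1,8) = 2+1+1+1 = 5.
By Pick's theorem A = I + B/2 − 1, so I = 1004.5 − 5/2 + 1 = 1003.

1003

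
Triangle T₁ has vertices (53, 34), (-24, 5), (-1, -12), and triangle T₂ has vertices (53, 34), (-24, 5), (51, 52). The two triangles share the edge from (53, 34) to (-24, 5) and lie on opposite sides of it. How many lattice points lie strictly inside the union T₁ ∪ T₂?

1708

The union is the simple quadrilateral with vertices (53, 34), (-1, -12), (-24, 5), (51, 52) in order.
By the shoelace formula, twice the signed area is |[53·(-12) − (-1)·34] + [(-1)·5 − (-24)·(-12)] + [(-24)·52 − 51·5] + [51·34 − 53·52]| = 3420, so the area is 1710.
The number of boundary lattice points is Σ gcd(|Δx|,|Δy|) = gcd(54,46) + gcd(23,17) + gcd(75,47) + gcd(2,18) = 2+1+1+2 = 6.
By Pick's theorem I = A − B/2 + 1 = 1710 − 6/2 + 1 = 1708.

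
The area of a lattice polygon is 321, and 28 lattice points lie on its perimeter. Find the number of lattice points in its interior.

308

From Pick's theorem, I = A − B/2 + 1 = 321 − 28/2 + 1 = 308.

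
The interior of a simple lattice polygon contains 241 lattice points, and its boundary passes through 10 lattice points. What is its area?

245

Pick's theorem states A = I + B/2 − 1, so A = 241 + 10/2 − 1 = 245.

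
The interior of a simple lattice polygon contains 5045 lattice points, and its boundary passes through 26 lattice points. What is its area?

By Pick's theorem, A = I + B/2 − 1 = 5045 + 26/2 − 1 = 5057.

5057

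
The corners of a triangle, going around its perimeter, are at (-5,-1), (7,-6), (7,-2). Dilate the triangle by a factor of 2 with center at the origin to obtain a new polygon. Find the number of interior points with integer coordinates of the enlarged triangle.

91

Using the shoelace formula, 2A = |((-5)·(-6) − 7·(-1)) + (7·(-2) − 7·(-6)) + (7·(-1) − (-5)·(-2))| = 48, so the area is 24.
Along each edge there are gcd(|Δx|,|Δy|)+1 lattice points, so counting each shared vertex once the boundary has gcd(12,5) + gcd(0,4) + gcd(12,1) = 1+4+1 = 6.
Scaling by 2 multiplies the area by 2² = 4 (so the new area is 96) and multiplies the boundary lattice-point count by 2, giving 12.
By Pick's theorem, the interior count of the dilated polygon is 96 − 12/2 + 1 = 91.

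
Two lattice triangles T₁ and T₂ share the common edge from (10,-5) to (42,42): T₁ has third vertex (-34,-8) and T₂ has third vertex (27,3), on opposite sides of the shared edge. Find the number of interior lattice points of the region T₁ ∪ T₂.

1255

The union is the simple quadrilateral with vertices (10,-5), (-34,-8), (42,42), (27,3) in order.
By the shoelace formula, twice the signed area is |[10·(-8) − (-34)·(-5)] + [(-34)·42 − 42·(-8)] + [42·3 − 27·42] + [27·(-5) − 10·3]| = 2515, so the area is 2515/2.
Along each edge there are gcd(|Δx|,|Δy|)+1 lattice points, so counting each shared vertex once the boundary has gcd(44,3) + gcd(76,50) + gcd(15,39) + gcd(17,8) = 1+2+3+1 = 7.
By Pick's theorem I = A − B/2 + 1 = 2515/2 − 7/2 + 1 = 1255.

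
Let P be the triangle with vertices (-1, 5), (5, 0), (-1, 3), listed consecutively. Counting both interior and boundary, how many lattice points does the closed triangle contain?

10

The shoelace formula gives twice the area as |((-1)·0 − 5·5) + (5·3 − (-1)·0) + ((-1)·5 − (-1)·3)| = 12, so the area is 6.
Along each edge there are gcd(|Δx|,|Δy|)+1 lattice points, so counting each shared vertex once the boundary has gcd(6,5) + gcd(6,3) + gcd(0,2) = 1+3+2 = 6.
Pick's theorem gives I = A − B/2 + 1 = 6 − 6/2 + 1 = 4, so the closed region contains I + B = 4 + 6 = 10 lattice points.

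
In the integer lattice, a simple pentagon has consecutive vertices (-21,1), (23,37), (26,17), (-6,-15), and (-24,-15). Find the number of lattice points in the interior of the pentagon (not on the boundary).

1107

By the shoelace formula, twice the signed area is |[(-21)·37 − 23·1] + [23·17 − 26·37] + [26·(-15) − (-6)·17] + [(-6)·(-15) − (-24)·(-15)] + [(-24)·1 − (-21)·(-15)]| = 2268, so the area is 1134.
Along each edge there are gcd(|Δx|,|Δy|)+1 lattice points, so counting each shared vertex once the boundary has gcd(44,36) + gcd(3,20) + gcd(32,32) + gcd(18,0) + gcd(3,16) = 4+1+32+18+1 = 56.
Pick's theorem gives I = A − B/2 + 1 = 1134 − 56/2 + 1 = 1107.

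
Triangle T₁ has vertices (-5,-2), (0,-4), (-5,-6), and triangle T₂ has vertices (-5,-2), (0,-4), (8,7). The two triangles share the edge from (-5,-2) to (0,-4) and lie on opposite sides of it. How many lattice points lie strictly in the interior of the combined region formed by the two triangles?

The union is the simple quadrilateral with vertices (-5,-2), (-5,-6), (0,-4), (8,7) in order.
By the shoelace formula, twice the signed area is |((-5)·(-6) − (-5)·(-2)) + ((-5)·(-4) − 0·(-6)) + (0·7 − 8·(-4)) + (8·(-2) − (-5)·7)| = 91, so the area is 91/2.
Along each edge there are gcd(|Δx|,|Δy|)+1 lattice points, so counting each shared vertex once the boundary has gcd(0,4) + gcd(5,2) + gcd(8,11) + gcd(13,9) = 4+1+1+1 = 7.
By Pick's theorem I = A − B/2 + 1 = 91/2 − 7/2 + 1 = 43.

43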